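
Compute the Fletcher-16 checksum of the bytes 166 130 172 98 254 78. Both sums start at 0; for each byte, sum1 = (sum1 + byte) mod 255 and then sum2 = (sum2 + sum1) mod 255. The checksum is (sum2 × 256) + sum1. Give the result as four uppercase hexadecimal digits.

9A85

Running sums (mod 255):
  after byte 0 (166): sum1=166, sum2=166
  after byte 1 (130): sum1=41, sum2=207
  after byte 2 (172): sum1=213, sum2=165
  after byte 3 (98): sum1=56, sum2=221
  after byte 4 (254): sum1=55, sum2=21
  after byte 5 (78): sum1=133, sum2=154
Checksum = sum2·256 + sum1 = 154·256 + 133 = 39557 = 0x9A85.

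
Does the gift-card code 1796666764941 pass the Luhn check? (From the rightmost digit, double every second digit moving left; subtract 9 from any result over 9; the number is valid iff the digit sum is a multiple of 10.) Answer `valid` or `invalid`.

From the right, keep odd positions and double even positions (subtract 9 from any doubled value over 9):
  doubled (positions 2,4,...): 8 8 5 3 3 5 → sum 32
  kept (positions 1,3,...): 1 9 6 6 6 9 1 → sum 38
Total = 70.
70 mod 10 = 0, so the number is valid.

valid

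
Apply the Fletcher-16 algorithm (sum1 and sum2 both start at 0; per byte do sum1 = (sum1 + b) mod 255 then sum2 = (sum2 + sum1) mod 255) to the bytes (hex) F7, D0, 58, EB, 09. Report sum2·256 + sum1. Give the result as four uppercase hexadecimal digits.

Running sums (mod 255):
  after byte 0 (F7): sum1=247, sum2=247
  after byte 1 (D0): sum1=200, sum2=192
  after byte 2 (58): sum1=33, sum2=225
  after byte 3 (EB): sum1=13, sum2=238
  after byte 4 (09): sum1=22, sum2=5
Checksum = sum2·256 + sum1 = 5·256 + 22 = 1302 = 0x0516.

0516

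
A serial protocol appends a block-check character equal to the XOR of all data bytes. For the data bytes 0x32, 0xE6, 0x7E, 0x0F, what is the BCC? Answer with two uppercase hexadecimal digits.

XOR the bytes together:
  start with 0x32
  0x32 ⊕ 0xE6 = 0xD4
  0xD4 ⊕ 0x7E = 0xAA
  0xAA ⊕ 0x0F = 0xA5

A5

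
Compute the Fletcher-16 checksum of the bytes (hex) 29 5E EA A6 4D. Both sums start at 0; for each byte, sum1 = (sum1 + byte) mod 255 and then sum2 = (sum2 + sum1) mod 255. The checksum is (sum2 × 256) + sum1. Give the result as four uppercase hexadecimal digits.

A266

Running sums (mod 255):
  after byte 0 (29): sum1=41, sum2=41
  after byte 1 (5E): sum1=135, sum2=176
  after byte 2 (EA): sum1=114, sum2=35
  after byte 3 (A6): sum1=25, sum2=60
  after byte 4 (4D): sum1=102, sum2=162
Checksum = sum2·256 + sum1 = 162·256 + 102 = 41574 = 0xA266.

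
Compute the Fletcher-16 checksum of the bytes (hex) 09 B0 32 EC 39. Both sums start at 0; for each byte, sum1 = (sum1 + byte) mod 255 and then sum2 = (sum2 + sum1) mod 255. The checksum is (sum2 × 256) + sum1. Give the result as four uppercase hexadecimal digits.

9912

Running sums (mod 255):
  after byte 0 (09): sum1=9, sum2=9
  after byte 1 (B0): sum1=185, sum2=194
  after byte 2 (32): sum1=235, sum2=174
  after byte 3 (EC): sum1=216, sum2=135
  after byte 4 (39): sum1=18, sum2=153
Checksum = sum2·256 + sum1 = 153·256 + 18 = 39186 = 0x9912.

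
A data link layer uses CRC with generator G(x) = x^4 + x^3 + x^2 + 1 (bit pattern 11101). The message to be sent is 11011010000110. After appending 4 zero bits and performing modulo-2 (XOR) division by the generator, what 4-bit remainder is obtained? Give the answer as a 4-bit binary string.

Append 4 zeros: 110110100001100000. Divide by 11101 (XOR where the leading bit is 1):
  pos 0: 11011 XOR 11101 = 00110
  pos 2: 11001 XOR 11101 = 00100
  pos 4: 10000 XOR 11101 = 01101
  pos 5: 11010 XOR 11101 = 00111
  pos 7: 11101 XOR 11101 = 00000
  pos 12: 10000 XOR 11101 = 01101
  pos 13: 11010 XOR 11101 = 00111
Remainder (last 4 bits) = 0111. This is the CRC / FCS.

0111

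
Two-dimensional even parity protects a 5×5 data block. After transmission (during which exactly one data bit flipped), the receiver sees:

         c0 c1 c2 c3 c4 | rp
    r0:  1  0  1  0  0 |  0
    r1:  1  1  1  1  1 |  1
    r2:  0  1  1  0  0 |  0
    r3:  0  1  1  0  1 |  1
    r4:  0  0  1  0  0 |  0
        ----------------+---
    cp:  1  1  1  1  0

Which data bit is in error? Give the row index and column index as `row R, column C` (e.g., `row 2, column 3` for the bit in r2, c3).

Recompute each row's even parity and compare to rp:
  r0: data parity 0, sent rp 0 → ok
  r1: data parity 1, sent rp 1 → ok
  r2: data parity 0, sent rp 0 → ok
  r3: data parity 1, sent rp 1 → ok
  r4: data parity 1, sent rp 0 → mismatch
Recompute each column's even parity and compare to cp:
  c0: data parity 0, sent cp 1 → mismatch
  c1: data parity 1, sent cp 1 → ok
  c2: data parity 1, sent cp 1 → ok
  c3: data parity 1, sent cp 1 → ok
  c4: data parity 0, sent cp 0 → ok
Exactly one row (r4) and one column (c0) fail → the flipped bit is at their intersection.

row 4, column 0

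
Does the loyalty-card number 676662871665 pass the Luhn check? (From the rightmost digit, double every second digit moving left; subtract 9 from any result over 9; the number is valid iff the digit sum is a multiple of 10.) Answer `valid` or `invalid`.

From the right, keep odd positions and double even positions (subtract 9 from any doubled value over 9):
  doubled (positions 2,4,...): 3 2 7 3 3 3 → sum 21
  kept (positions 1,3,...): 5 6 7 2 6 7 → sum 33
Total = 54.
54 mod 10 = 4, so the number is invalid.

invalid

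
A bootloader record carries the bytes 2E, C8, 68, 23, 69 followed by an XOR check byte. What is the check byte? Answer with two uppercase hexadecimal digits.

XOR the bytes together:
  start with 0x2E
  0x2E ⊕ 0xC8 = 0xE6
  0xE6 ⊕ 0x68 = 0x8E
  0x8E ⊕ 0x23 = 0xAD
  0xAD ⊕ 0x69 = 0xC4

C4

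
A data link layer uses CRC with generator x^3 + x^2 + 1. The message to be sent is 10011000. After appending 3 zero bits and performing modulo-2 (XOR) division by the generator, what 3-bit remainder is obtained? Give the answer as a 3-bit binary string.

010

Append 3 zeros: 10011000000. Divide by 1101 (XOR where the leading bit is 1):
  pos 0: 1001 XOR 1101 = 0100
  pos 1: 1001 XOR 1101 = 0100
  pos 2: 1000 XOR 1101 = 0101
  pos 3: 1010 XOR 1101 = 0111
  pos 4: 1110 XOR 1101 = 0011
  pos 6: 1100 XOR 1101 = 0001
Remainder (last 3 bits) = 010. This is the CRC / FCS.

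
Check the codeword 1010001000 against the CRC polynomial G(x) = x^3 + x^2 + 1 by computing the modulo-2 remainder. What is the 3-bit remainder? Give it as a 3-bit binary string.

Modulo-2 division of 1010001000 by 1101:
  pos 0: 1010 XOR 1101 = 0111
  pos 1: 1110 XOR 1101 = 0011
  pos 3: 1101 XOR 1101 = 0000
Remainder = 000 (zero — the frame passes the CRC check).

000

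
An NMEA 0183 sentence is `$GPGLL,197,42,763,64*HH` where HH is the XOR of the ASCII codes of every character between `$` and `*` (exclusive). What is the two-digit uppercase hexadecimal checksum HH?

59

XOR the ASCII codes of the payload characters:
  'G' = 0x47 → acc = 0x47
  'P' = 0x50 → acc = 0x17
  'G' = 0x47 → acc = 0x50
  'L' = 0x4C → acc = 0x1C
  'L' = 0x4C → acc = 0x50
  ',' = 0x2C → acc = 0x7C
  '1' = 0x31 → acc = 0x4D
  '9' = 0x39 → acc = 0x74
  '7' = 0x37 → acc = 0x43
  ',' = 0x2C → acc = 0x6F
  '4' = 0x34 → acc = 0x5B
  '2' = 0x32 → acc = 0x69
  ',' = 0x2C → acc = 0x45
  '7' = 0x37 → acc = 0x72
  '6' = 0x36 → acc = 0x44
  '3' = 0x33 → acc = 0x77
  ',' = 0x2C → acc = 0x5B
  '6' = 0x36 → acc = 0x6D
  '4' = 0x34 → acc = 0x59
Checksum = 0x59.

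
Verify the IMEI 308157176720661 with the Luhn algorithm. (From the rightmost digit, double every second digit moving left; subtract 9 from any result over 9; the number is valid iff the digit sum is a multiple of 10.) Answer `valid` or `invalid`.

invalid

From the right, keep odd positions and double even positions (subtract 9 from any doubled value over 9):
  doubled (positions 2,4,...): 3 0 5 5 5 2 0 → sum 20
  kept (positions 1,3,...): 1 6 2 6 1 5 8 3 → sum 32
Total = 52.
52 mod 10 = 2, so the number is invalid.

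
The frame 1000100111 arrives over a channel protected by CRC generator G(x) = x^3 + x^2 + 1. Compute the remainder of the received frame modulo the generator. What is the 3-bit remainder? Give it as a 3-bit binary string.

Modulo-2 division of 1000100111 by 1101:
  pos 0: 1000 XOR 1101 = 0101
  pos 1: 1011 XOR 1101 = 0110
  pos 2: 1100 XOR 1101 = 0001
  pos 5: 1011 XOR 1101 = 0110
  pos 6: 1101 XOR 1101 = 0000
Remainder = 000 (zero — the frame passes the CRC check).

000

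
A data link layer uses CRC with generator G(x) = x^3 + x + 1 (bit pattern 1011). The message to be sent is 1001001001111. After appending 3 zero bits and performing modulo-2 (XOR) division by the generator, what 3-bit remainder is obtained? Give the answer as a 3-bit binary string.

110

Append 3 zeros: 1001001001111000. Divide by 1011 (XOR where the leading bit is 1):
  pos 0: 1001 XOR 1011 = 0010
  pos 2: 1000 XOR 1011 = 0011
  pos 4: 1110 XOR 1011 = 0101
  pos 5: 1010 XOR 1011 = 0001
  pos 8: 1111 XOR 1011 = 0100
  pos 9: 1001 XOR 1011 = 0010
  pos 11: 1000 XOR 1011 = 0011
Remainder (last 3 bits) = 110. This is the CRC / FCS.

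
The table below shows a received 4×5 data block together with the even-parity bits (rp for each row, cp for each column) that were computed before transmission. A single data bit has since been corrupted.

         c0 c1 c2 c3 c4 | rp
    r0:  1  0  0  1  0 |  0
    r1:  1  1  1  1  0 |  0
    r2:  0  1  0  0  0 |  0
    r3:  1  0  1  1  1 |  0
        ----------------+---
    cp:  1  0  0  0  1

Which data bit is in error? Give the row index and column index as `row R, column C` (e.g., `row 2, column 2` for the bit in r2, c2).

Recompute each row's even parity and compare to rp:
  r0: data parity 0, sent rp 0 → ok
  r1: data parity 0, sent rp 0 → ok
  r2: data parity 1, sent rp 0 → mismatch
  r3: data parity 0, sent rp 0 → ok
Recompute each column's even parity and compare to cp:
  c0: data parity 1, sent cp 1 → ok
  c1: data parity 0, sent cp 0 → ok
  c2: data parity 0, sent cp 0 → ok
  c3: data parity 1, sent cp 0 → mismatch
  c4: data parity 1, sent cp 1 → ok
Exactly one row (r2) and one column (c3) fail → the flipped bit is at their intersection.

row 2, column 3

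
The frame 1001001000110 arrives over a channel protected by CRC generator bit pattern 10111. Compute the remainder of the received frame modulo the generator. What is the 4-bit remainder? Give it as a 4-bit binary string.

Modulo-2 division of 1001001000110 by 10111:
  pos 0: 10010 XOR 10111 = 00101
  pos 2: 10101 XOR 10111 = 00010
  pos 5: 10000 XOR 10111 = 00111
  pos 7: 11111 XOR 10111 = 01000
  pos 8: 10000 XOR 10111 = 00111
Remainder = 0111 (nonzero — an error is detected).

0111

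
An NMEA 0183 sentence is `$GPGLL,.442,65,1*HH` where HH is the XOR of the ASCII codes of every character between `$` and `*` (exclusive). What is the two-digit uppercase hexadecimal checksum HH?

XOR the ASCII codes of the payload characters:
  'G' = 0x47 → acc = 0x47
  'P' = 0x50 → acc = 0x17
  'G' = 0x47 → acc = 0x50
  'L' = 0x4C → acc = 0x1C
  'L' = 0x4C → acc = 0x50
  ',' = 0x2C → acc = 0x7C
  '.' = 0x2E → acc = 0x52
  '4' = 0x34 → acc = 0x66
  '4' = 0x34 → acc = 0x52
  '2' = 0x32 → acc = 0x60
  ',' = 0x2C → acc = 0x4C
  '6' = 0x36 → acc = 0x7A
  '5' = 0x35 → acc = 0x4F
  ',' = 0x2C → acc = 0x63
  '1' = 0x31 → acc = 0x52
Checksum = 0x52.

52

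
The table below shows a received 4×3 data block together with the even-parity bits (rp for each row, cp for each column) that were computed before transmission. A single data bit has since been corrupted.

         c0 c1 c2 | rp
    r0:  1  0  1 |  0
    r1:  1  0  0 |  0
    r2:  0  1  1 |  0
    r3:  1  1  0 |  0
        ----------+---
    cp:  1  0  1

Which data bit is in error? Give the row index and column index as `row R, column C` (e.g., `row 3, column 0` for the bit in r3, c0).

row 1, column 2

Recompute each row's even parity and compare to rp:
  r0: data parity 0, sent rp 0 → ok
  r1: data parity 1, sent rp 0 → mismatch
  r2: data parity 0, sent rp 0 → ok
  r3: data parity 0, sent rp 0 → ok
Recompute each column's even parity and compare to cp:
  c0: data parity 1, sent cp 1 → ok
  c1: data parity 0, sent cp 0 → ok
  c2: data parity 0, sent cp 1 → mismatch
Exactly one row (r1) and one column (c2) fail → the flipped bit is at their intersection.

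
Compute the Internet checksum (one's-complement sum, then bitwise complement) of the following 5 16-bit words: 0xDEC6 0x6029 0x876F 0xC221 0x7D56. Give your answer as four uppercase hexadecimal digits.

One's-complement addition (fold any carry out of bit 15 back into bit 0):
  0xDEC6 + 0x6029 = 0x13EEF → wrap carry → 0x3EF0
  0x3EF0 + 0x876F = 0x0C65F
  0xC65F + 0xC221 = 0x18880 → wrap carry → 0x8881
  0x8881 + 0x7D56 = 0x105D7 → wrap carry → 0x05D8
One's-complement sum = 0x05D8.
Checksum = ~0x05D8 & 0xFFFF = 0xFA27.

FA27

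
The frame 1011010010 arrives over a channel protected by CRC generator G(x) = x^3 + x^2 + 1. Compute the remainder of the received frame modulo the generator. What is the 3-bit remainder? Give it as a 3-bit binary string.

Modulo-2 division of 1011010010 by 1101:
  pos 0: 1011 XOR 1101 = 0110
  pos 1: 1100 XOR 1101 = 0001
  pos 4: 1100 XOR 1101 = 0001
Remainder = 110 (nonzero — an error is detected).

110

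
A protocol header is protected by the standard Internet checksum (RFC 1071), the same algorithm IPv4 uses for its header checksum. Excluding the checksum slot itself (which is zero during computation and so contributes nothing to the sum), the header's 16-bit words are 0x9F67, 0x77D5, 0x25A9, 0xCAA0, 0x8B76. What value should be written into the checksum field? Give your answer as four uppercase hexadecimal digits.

6D02

One's-complement addition (fold any carry out of bit 15 back into bit 0):
  0x9F67 + 0x77D5 = 0x1173C → wrap carry → 0x173D
  0x173D + 0x25A9 = 0x03CE6
  0x3CE6 + 0xCAA0 = 0x10786 → wrap carry → 0x0787
  0x0787 + 0x8B76 = 0x092FD
One's-complement sum = 0x92FD.
Checksum = ~0x92FD & 0xFFFF = 0x6D02.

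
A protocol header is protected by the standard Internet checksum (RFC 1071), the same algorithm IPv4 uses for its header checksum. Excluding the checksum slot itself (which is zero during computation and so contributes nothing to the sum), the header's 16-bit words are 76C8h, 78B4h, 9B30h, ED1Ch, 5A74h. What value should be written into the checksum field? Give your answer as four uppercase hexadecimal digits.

2DC1

One's-complement addition (fold any carry out of bit 15 back into bit 0):
  0x76C8 + 0x78B4 = 0x0EF7C
  0xEF7C + 0x9B30 = 0x18AAC → wrap carry → 0x8AAD
  0x8AAD + 0xED1C = 0x177C9 → wrap carry → 0x77CA
  0x77CA + 0x5A74 = 0x0D23E
One's-complement sum = 0xD23E.
Checksum = ~0xD23E & 0xFFFF = 0x2DC1.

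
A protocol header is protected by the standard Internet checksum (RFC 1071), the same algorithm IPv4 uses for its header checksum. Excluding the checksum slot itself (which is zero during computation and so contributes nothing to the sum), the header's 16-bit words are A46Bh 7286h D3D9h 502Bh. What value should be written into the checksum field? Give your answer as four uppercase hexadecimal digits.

C508

One's-complement addition (fold any carry out of bit 15 back into bit 0):
  0xA46B + 0x7286 = 0x116F1 → wrap carry → 0x16F2
  0x16F2 + 0xD3D9 = 0x0EACB
  0xEACB + 0x502B = 0x13AF6 → wrap carry → 0x3AF7
One's-complement sum = 0x3AF7.
Checksum = ~0x3AF7 & 0xFFFF = 0xC508.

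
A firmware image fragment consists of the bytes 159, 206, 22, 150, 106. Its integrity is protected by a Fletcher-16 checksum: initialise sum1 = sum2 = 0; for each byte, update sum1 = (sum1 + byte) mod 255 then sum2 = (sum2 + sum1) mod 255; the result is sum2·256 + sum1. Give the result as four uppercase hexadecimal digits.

3385

Running sums (mod 255):
  after byte 0 (159): sum1=159, sum2=159
  after byte 1 (206): sum1=110, sum2=14
  after byte 2 (22): sum1=132, sum2=146
  after byte 3 (150): sum1=27, sum2=173
  after byte 4 (106): sum1=133, sum2=51
Checksum = sum2·256 + sum1 = 51·256 + 133 = 13189 = 0x3385.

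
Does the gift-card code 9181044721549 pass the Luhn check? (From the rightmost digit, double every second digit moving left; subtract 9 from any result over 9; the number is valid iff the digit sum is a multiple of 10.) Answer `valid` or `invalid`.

invalid

From the right, keep odd positions and double even positions (subtract 9 from any doubled value over 9):
  doubled (positions 2,4,...): 8 2 5 8 2 2 → sum 27
  kept (positions 1,3,...): 9 5 2 4 0 8 9 → sum 37
Total = 64.
64 mod 10 = 4, so the number is invalid.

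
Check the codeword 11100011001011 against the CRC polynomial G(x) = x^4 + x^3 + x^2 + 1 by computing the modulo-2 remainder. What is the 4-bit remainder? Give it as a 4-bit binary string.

0000

Modulo-2 division of 11100011001011 by 11101:
  pos 0: 11100 XOR 11101 = 00001
  pos 4: 10110 XOR 11101 = 01011
  pos 5: 10110 XOR 11101 = 01011
  pos 6: 10111 XOR 11101 = 01010
  pos 7: 10100 XOR 11101 = 01001
  pos 8: 10011 XOR 11101 = 01110
  pos 9: 11101 XOR 11101 = 00000
Remainder = 0000 (zero — the frame passes the CRC check).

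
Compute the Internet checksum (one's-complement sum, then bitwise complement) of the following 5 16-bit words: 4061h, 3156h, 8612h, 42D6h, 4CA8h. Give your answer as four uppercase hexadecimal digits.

78B7

One's-complement addition (fold any carry out of bit 15 back into bit 0):
  0x4061 + 0x3156 = 0x071B7
  0x71B7 + 0x8612 = 0x0F7C9
  0xF7C9 + 0x42D6 = 0x13A9F → wrap carry → 0x3AA0
  0x3AA0 + 0x4CA8 = 0x08748
One's-complement sum = 0x8748.
Checksum = ~0x8748 & 0xFFFF = 0x78B7.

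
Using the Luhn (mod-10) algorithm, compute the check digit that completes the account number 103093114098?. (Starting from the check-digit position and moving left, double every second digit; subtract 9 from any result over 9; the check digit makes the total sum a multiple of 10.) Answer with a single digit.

8

Partial digits right→left: 8 9 0 4 1 1 3 9 0 3 0 1
Double every second digit counting from the check-digit position (so the 1st, 3rd, 5th, ... of the partial from the right).
  doubled (with −9 where >9): 7 0 2 6 0 0 → sum 15
  kept as-is: 9 4 1 9 3 1 → sum 27
Total = 15 + 27 = 42.
Check digit = (10 − (42 mod 10)) mod 10 = 8.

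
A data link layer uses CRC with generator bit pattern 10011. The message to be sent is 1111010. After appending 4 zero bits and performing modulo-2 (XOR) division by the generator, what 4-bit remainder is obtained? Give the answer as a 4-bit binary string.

0101

Append 4 zeros: 11110100000. Divide by 10011 (XOR where the leading bit is 1):
  pos 0: 11110 XOR 10011 = 01101
  pos 1: 11011 XOR 10011 = 01000
  pos 2: 10000 XOR 10011 = 00011
  pos 5: 11000 XOR 10011 = 01011
  pos 6: 10110 XOR 10011 = 00101
Remainder (last 4 bits) = 0101. This is the CRC / FCS.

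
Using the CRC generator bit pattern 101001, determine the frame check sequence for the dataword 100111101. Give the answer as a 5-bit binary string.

Append 5 zeros: 10011110100000. Divide by 101001 (XOR where the leading bit is 1):
  pos 0: 100111 XOR 101001 = 001110
  pos 2: 111010 XOR 101001 = 010011
  pos 3: 100111 XOR 101001 = 001110
  pos 5: 111000 XOR 101001 = 010001
  pos 6: 100010 XOR 101001 = 001011
  pos 8: 101100 XOR 101001 = 000101
Remainder (last 5 bits) = 00101. This is the CRC / FCS.

00101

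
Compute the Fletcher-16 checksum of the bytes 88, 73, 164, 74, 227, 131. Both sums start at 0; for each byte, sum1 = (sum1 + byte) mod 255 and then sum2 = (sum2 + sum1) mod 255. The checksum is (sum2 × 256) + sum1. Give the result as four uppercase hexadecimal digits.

Running sums (mod 255):
  after byte 0 (88): sum1=88, sum2=88
  after byte 1 (73): sum1=161, sum2=249
  after byte 2 (164): sum1=70, sum2=64
  after byte 3 (74): sum1=144, sum2=208
  after byte 4 (227): sum1=116, sum2=69
  after byte 5 (131): sum1=247, sum2=61
Checksum = sum2·256 + sum1 = 61·256 + 247 = 15863 = 0x3DF7.

3DF7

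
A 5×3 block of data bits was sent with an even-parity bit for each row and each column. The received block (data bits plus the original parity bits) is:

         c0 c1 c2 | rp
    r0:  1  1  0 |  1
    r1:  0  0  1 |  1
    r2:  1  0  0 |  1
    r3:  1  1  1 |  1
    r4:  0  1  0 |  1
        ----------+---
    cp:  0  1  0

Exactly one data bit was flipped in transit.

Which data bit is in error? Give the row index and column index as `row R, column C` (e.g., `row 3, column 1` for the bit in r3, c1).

Recompute each row's even parity and compare to rp:
  r0: data parity 0, sent rp 1 → mismatch
  r1: data parity 1, sent rp 1 → ok
  r2: data parity 1, sent rp 1 → ok
  r3: data parity 1, sent rp 1 → ok
  r4: data parity 1, sent rp 1 → ok
Recompute each column's even parity and compare to cp:
  c0: data parity 1, sent cp 0 → mismatch
  c1: data parity 1, sent cp 1 → ok
  c2: data parity 0, sent cp 0 → ok
Exactly one row (r0) and one column (c0) fail → the flipped bit is at their intersection.

row 0, column 0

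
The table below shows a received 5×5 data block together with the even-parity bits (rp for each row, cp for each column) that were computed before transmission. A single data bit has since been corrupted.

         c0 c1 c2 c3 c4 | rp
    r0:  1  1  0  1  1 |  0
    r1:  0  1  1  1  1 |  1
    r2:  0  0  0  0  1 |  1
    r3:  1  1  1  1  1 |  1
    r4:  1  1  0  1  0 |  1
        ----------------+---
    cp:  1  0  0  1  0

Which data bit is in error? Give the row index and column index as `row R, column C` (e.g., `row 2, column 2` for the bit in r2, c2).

row 1, column 3

Recompute each row's even parity and compare to rp:
  r0: data parity 0, sent rp 0 → ok
  r1: data parity 0, sent rp 1 → mismatch
  r2: data parity 1, sent rp 1 → ok
  r3: data parity 1, sent rp 1 → ok
  r4: data parity 1, sent rp 1 → ok
Recompute each column's even parity and compare to cp:
  c0: data parity 1, sent cp 1 → ok
  c1: data parity 0, sent cp 0 → ok
  c2: data parity 0, sent cp 0 → ok
  c3: data parity 0, sent cp 1 → mismatch
  c4: data parity 0, sent cp 0 → ok
Exactly one row (r1) and one column (c3) fail → the flipped bit is at their intersection.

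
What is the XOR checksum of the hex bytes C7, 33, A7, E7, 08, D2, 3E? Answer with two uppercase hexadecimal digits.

XOR the bytes together:
  start with 0xC7
  0xC7 ⊕ 0x33 = 0xF4
  0xF4 ⊕ 0xA7 = 0x53
  0x53 ⊕ 0xE7 = 0xB4
  0xB4 ⊕ 0x08 = 0xBC
  0xBC ⊕ 0xD2 = 0x6E
  0x6E ⊕ 0x3E = 0x50

50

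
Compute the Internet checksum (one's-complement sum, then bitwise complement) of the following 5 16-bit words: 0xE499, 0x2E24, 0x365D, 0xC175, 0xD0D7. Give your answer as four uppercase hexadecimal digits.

One's-complement addition (fold any carry out of bit 15 back into bit 0):
  0xE499 + 0x2E24 = 0x112BD → wrap carry → 0x12BE
  0x12BE + 0x365D = 0x0491B
  0x491B + 0xC175 = 0x10A90 → wrap carry → 0x0A91
  0x0A91 + 0xD0D7 = 0x0DB68
One's-complement sum = 0xDB68.
Checksum = ~0xDB68 & 0xFFFF = 0x2497.

2497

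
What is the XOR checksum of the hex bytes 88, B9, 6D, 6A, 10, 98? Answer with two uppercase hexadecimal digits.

BE

XOR the bytes together:
  start with 0x88
  0x88 ⊕ 0xB9 = 0x31
  0x31 ⊕ 0x6D = 0x5C
  0x5C ⊕ 0x6A = 0x36
  0x36 ⊕ 0x10 = 0x26
  0x26 ⊕ 0x98 = 0xBE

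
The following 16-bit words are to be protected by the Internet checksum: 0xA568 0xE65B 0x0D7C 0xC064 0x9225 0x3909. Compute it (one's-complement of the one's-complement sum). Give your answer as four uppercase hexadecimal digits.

One's-complement addition (fold any carry out of bit 15 back into bit 0):
  0xA568 + 0xE65B = 0x18BC3 → wrap carry → 0x8BC4
  0x8BC4 + 0x0D7C = 0x09940
  0x9940 + 0xC064 = 0x159A4 → wrap carry → 0x59A5
  0x59A5 + 0x9225 = 0x0EBCA
  0xEBCA + 0x3909 = 0x124D3 → wrap carry → 0x24D4
One's-complement sum = 0x24D4.
Checksum = ~0x24D4 & 0xFFFF = 0xDB2B.

DB2B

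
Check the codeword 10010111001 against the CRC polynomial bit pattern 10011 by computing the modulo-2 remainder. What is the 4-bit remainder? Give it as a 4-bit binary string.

Modulo-2 division of 10010111001 by 10011:
  pos 0: 10010 XOR 10011 = 00001
  pos 4: 11110 XOR 10011 = 01101
  pos 5: 11010 XOR 10011 = 01001
  pos 6: 10011 XOR 10011 = 00000
Remainder = 0000 (zero — the frame passes the CRC check).

0000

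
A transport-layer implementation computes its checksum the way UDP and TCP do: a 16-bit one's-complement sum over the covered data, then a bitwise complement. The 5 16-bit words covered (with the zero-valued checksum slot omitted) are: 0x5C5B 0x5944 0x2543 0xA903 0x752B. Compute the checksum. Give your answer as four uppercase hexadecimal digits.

06EE

One's-complement addition (fold any carry out of bit 15 back into bit 0):
  0x5C5B + 0x5944 = 0x0B59F
  0xB59F + 0x2543 = 0x0DAE2
  0xDAE2 + 0xA903 = 0x183E5 → wrap carry → 0x83E6
  0x83E6 + 0x752B = 0x0F911
One's-complement sum = 0xF911.
Checksum = ~0xF911 & 0xFFFF = 0x06EE.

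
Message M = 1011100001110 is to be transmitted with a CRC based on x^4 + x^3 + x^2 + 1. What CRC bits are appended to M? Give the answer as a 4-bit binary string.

0100

Append 4 zeros: 10111000011100000. Divide by 11101 (XOR where the leading bit is 1):
  pos 0: 10111 XOR 11101 = 01010
  pos 1: 10100 XOR 11101 = 01001
  pos 2: 10010 XOR 11101 = 01111
  pos 3: 11110 XOR 11101 = 00011
  pos 6: 11011 XOR 11101 = 00110
  pos 8: 11010 XOR 11101 = 00111
  pos 10: 11100 XOR 11101 = 00001
Remainder (last 4 bits) = 0100. This is the CRC / FCS.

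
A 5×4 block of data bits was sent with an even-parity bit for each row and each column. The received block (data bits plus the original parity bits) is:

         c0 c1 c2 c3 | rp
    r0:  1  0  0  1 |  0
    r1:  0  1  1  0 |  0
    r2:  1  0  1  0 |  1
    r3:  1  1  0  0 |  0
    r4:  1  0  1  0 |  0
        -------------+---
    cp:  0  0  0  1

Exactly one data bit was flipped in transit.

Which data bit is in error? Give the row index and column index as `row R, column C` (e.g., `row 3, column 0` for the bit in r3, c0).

row 2, column 2

Recompute each row's even parity and compare to rp:
  r0: data parity 0, sent rp 0 → ok
  r1: data parity 0, sent rp 0 → ok
  r2: data parity 0, sent rp 1 → mismatch
  r3: data parity 0, sent rp 0 → ok
  r4: data parity 0, sent rp 0 → ok
Recompute each column's even parity and compare to cp:
  c0: data parity 0, sent cp 0 → ok
  c1: data parity 0, sent cp 0 → ok
  c2: data parity 1, sent cp 0 → mismatch
  c3: data parity 1, sent cp 1 → ok
Exactly one row (r2) and one column (c2) fail → the flipped bit is at their intersection.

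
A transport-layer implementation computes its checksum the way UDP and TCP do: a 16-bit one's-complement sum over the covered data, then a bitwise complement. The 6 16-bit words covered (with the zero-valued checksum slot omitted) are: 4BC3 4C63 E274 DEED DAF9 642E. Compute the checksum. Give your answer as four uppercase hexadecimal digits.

One's-complement addition (fold any carry out of bit 15 back into bit 0):
  0x4BC3 + 0x4C63 = 0x09826
  0x9826 + 0xE274 = 0x17A9A → wrap carry → 0x7A9B
  0x7A9B + 0xDEED = 0x15988 → wrap carry → 0x5989
  0x5989 + 0xDAF9 = 0x13482 → wrap carry → 0x3483
  0x3483 + 0x642E = 0x098B1
One's-complement sum = 0x98B1.
Checksum = ~0x98B1 & 0xFFFF = 0x674E.

674E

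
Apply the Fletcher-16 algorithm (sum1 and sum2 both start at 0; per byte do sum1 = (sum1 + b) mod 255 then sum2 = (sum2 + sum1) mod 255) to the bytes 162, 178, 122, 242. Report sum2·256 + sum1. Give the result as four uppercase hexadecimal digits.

8AC2

Running sums (mod 255):
  after byte 0 (162): sum1=162, sum2=162
  after byte 1 (178): sum1=85, sum2=247
  after byte 2 (122): sum1=207, sum2=199
  after byte 3 (242): sum1=194, sum2=138
Checksum = sum2·256 + sum1 = 138·256 + 194 = 35522 = 0x8AC2.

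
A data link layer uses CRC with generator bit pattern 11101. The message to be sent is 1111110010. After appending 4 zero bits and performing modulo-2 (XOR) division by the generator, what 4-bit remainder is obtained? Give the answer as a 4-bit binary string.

1101

Append 4 zeros: 11111100100000. Divide by 11101 (XOR where the leading bit is 1):
  pos 0: 11111 XOR 11101 = 00010
  pos 3: 10100 XOR 11101 = 01001
  pos 4: 10011 XOR 11101 = 01110
  pos 5: 11100 XOR 11101 = 00001
  pos 9: 10000 XOR 11101 = 01101
Remainder (last 4 bits) = 1101. This is the CRC / FCS.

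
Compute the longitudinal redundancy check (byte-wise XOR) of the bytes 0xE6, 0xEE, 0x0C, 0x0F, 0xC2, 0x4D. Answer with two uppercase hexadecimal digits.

84

XOR the bytes together:
  start with 0xE6
  0xE6 ⊕ 0xEE = 0x08
  0x08 ⊕ 0x0C = 0x04
  0x04 ⊕ 0x0F = 0x0B
  0x0B ⊕ 0xC2 = 0xC9
  0xC9 ⊕ 0x4D = 0x84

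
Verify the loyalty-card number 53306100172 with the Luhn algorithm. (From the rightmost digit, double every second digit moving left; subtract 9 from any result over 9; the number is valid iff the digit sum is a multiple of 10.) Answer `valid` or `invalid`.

From the right, keep odd positions and double even positions (subtract 9 from any doubled value over 9):
  doubled (positions 2,4,...): 5 0 2 0 6 → sum 13
  kept (positions 1,3,...): 2 1 0 6 3 5 → sum 17
Total = 30.
30 mod 10 = 0, so the number is valid.

valid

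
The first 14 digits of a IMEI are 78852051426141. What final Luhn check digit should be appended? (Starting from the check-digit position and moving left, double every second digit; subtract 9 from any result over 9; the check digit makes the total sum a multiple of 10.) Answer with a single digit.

Partial digits right→left: 1 4 1 6 2 4 1 5 0 2 5 8 8 7
Double every second digit counting from the check-digit position (so the 1st, 3rd, 5th, ... of the partial from the right).
  doubled (with −9 where >9): 2 2 4 2 0 1 7 → sum 18
  kept as-is: 4 6 4 5 2 8 7 → sum 36
Total = 18 + 36 = 54.
Check digit = (10 − (54 mod 10)) mod 10 = 6.

6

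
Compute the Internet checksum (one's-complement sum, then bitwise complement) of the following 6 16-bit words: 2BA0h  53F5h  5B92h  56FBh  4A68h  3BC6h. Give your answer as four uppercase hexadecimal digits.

One's-complement addition (fold any carry out of bit 15 back into bit 0):
  0x2BA0 + 0x53F5 = 0x07F95
  0x7F95 + 0x5B92 = 0x0DB27
  0xDB27 + 0x56FB = 0x13222 → wrap carry → 0x3223
  0x3223 + 0x4A68 = 0x07C8B
  0x7C8B + 0x3BC6 = 0x0B851
One's-complement sum = 0xB851.
Checksum = ~0xB851 & 0xFFFF = 0x47AE.

47AE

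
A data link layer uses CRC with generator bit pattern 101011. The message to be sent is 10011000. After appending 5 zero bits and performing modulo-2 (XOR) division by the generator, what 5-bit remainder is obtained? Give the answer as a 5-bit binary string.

Append 5 zeros: 1001100000000. Divide by 101011 (XOR where the leading bit is 1):
  pos 0: 100110 XOR 101011 = 001101
  pos 2: 110100 XOR 101011 = 011111
  pos 3: 111110 XOR 101011 = 010101
  pos 4: 101010 XOR 101011 = 000001
Remainder (last 5 bits) = 01000. This is the CRC / FCS.

01000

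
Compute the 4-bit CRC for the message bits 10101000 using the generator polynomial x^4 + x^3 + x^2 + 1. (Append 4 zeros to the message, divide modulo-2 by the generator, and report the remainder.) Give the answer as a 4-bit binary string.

Append 4 zeros: 101010000000. Divide by 11101 (XOR where the leading bit is 1):
  pos 0: 10101 XOR 11101 = 01000
  pos 1: 10000 XOR 11101 = 01101
  pos 2: 11010 XOR 11101 = 00111
  pos 4: 11100 XOR 11101 = 00001
Remainder (last 4 bits) = 1000. This is the CRC / FCS.

1000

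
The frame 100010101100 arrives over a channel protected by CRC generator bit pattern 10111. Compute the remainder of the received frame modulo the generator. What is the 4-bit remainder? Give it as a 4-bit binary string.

0100

Modulo-2 division of 100010101100 by 10111:
  pos 0: 10001 XOR 10111 = 00110
  pos 2: 11001 XOR 10111 = 01110
  pos 3: 11100 XOR 10111 = 01011
  pos 4: 10111 XOR 10111 = 00000
Remainder = 0100 (nonzero — an error is detected).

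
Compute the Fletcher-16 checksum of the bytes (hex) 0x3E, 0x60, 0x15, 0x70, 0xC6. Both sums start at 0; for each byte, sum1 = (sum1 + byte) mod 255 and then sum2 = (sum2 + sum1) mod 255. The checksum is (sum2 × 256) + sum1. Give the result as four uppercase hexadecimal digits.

9FEA

Running sums (mod 255):
  after byte 0 (0x3E): sum1=62, sum2=62
  after byte 1 (0x60): sum1=158, sum2=220
  after byte 2 (0x15): sum1=179, sum2=144
  after byte 3 (0x70): sum1=36, sum2=180
  after byte 4 (0xC6): sum1=234, sum2=159
Checksum = sum2·256 + sum1 = 159·256 + 234 = 40938 = 0x9FEA.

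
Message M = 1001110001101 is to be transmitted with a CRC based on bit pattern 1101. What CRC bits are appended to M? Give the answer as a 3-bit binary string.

Append 3 zeros: 1001110001101000. Divide by 1101 (XOR where the leading bit is 1):
  pos 0: 1001 XOR 1101 = 0100
  pos 1: 1001 XOR 1101 = 0100
  pos 2: 1001 XOR 1101 = 0100
  pos 3: 1000 XOR 1101 = 0101
  pos 4: 1010 XOR 1101 = 0111
  pos 5: 1110 XOR 1101 = 0011
  pos 7: 1111 XOR 1101 = 0010
  pos 9: 1001 XOR 1101 = 0100
  pos 10: 1000 XOR 1101 = 0101
  pos 11: 1010 XOR 1101 = 0111
  pos 12: 1110 XOR 1101 = 0011
Remainder (last 3 bits) = 011. This is the CRC / FCS.

011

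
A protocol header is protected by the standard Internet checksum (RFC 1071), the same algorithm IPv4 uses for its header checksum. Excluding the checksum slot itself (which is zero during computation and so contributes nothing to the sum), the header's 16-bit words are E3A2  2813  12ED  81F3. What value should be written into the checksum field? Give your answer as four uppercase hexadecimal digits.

One's-complement addition (fold any carry out of bit 15 back into bit 0):
  0xE3A2 + 0x2813 = 0x10BB5 → wrap carry → 0x0BB6
  0x0BB6 + 0x12ED = 0x01EA3
  0x1EA3 + 0x81F3 = 0x0A096
One's-complement sum = 0xA096.
Checksum = ~0xA096 & 0xFFFF = 0x5F69.

5F69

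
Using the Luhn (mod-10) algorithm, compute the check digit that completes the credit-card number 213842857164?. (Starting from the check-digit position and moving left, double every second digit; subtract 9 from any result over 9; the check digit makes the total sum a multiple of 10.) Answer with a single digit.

Partial digits right→left: 4 6 1 7 5 8 2 4 8 3 1 2
Double every second digit counting from the check-digit position (so the 1st, 3rd, 5th, ... of the partial from the right).
  doubled (with −9 where >9): 8 2 1 4 7 2 → sum 24
  kept as-is: 6 7 8 4 3 2 → sum 30
Total = 24 + 30 = 54.
Check digit = (10 − (54 mod 10)) mod 10 = 6.

6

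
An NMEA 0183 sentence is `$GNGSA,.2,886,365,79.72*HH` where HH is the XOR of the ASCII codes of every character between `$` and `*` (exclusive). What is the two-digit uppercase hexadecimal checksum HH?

63

XOR the ASCII codes of the payload characters:
  'G' = 0x47 → acc = 0x47
  'N' = 0x4E → acc = 0x09
  'G' = 0x47 → acc = 0x4E
  'S' = 0x53 → acc = 0x1D
  'A' = 0x41 → acc = 0x5C
  ',' = 0x2C → acc = 0x70
  '.' = 0x2E → acc = 0x5E
  '2' = 0x32 → acc = 0x6C
  ',' = 0x2C → acc = 0x40
  '8' = 0x38 → acc = 0x78
  '8' = 0x38 → acc = 0x40
  '6' = 0x36 → acc = 0x76
  ',' = 0x2C → acc = 0x5A
  '3' = 0x33 → acc = 0x69
  '6' = 0x36 → acc = 0x5F
  '5' = 0x35 → acc = 0x6A
  ',' = 0x2C → acc = 0x46
  '7' = 0x37 → acc = 0x71
  '9' = 0x39 → acc = 0x48
  '.' = 0x2E → acc = 0x66
  '7' = 0x37 → acc = 0x51
  '2' = 0x32 → acc = 0x63
Checksum = 0x63.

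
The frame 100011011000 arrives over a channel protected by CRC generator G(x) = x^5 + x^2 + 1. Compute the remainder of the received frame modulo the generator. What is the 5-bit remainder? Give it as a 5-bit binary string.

00001

Modulo-2 division of 100011011000 by 100101:
  pos 0: 100011 XOR 100101 = 000110
  pos 3: 110011 XOR 100101 = 010110
  pos 4: 101100 XOR 100101 = 001001
  pos 6: 100100 XOR 100101 = 000001
Remainder = 00001 (nonzero — an error is detected).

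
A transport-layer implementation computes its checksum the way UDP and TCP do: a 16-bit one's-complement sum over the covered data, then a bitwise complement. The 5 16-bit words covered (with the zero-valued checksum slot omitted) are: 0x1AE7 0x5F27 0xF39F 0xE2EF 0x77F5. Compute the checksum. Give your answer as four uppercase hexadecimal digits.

376C

One's-complement addition (fold any carry out of bit 15 back into bit 0):
  0x1AE7 + 0x5F27 = 0x07A0E
  0x7A0E + 0xF39F = 0x16DAD → wrap carry → 0x6DAE
  0x6DAE + 0xE2EF = 0x1509D → wrap carry → 0x509E
  0x509E + 0x77F5 = 0x0C893
One's-complement sum = 0xC893.
Checksum = ~0xC893 & 0xFFFF = 0x376C.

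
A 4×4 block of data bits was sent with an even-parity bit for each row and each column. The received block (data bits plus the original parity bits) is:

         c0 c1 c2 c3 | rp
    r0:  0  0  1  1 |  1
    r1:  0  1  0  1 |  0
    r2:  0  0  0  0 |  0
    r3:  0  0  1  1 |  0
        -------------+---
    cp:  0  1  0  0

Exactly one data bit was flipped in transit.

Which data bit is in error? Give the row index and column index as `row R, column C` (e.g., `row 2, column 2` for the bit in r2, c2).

Recompute each row's even parity and compare to rp:
  r0: data parity 0, sent rp 1 → mismatch
  r1: data parity 0, sent rp 0 → ok
  r2: data parity 0, sent rp 0 → ok
  r3: data parity 0, sent rp 0 → ok
Recompute each column's even parity and compare to cp:
  c0: data parity 0, sent cp 0 → ok
  c1: data parity 1, sent cp 1 → ok
  c2: data parity 0, sent cp 0 → ok
  c3: data parity 1, sent cp 0 → mismatch
Exactly one row (r0) and one column (c3) fail → the flipped bit is at their intersection.

row 0, column 3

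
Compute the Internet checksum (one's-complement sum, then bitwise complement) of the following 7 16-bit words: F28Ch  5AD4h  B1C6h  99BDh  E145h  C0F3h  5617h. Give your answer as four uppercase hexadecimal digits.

One's-complement addition (fold any carry out of bit 15 back into bit 0):
  0xF28C + 0x5AD4 = 0x14D60 → wrap carry → 0x4D61
  0x4D61 + 0xB1C6 = 0x0FF27
  0xFF27 + 0x99BD = 0x198E4 → wrap carry → 0x98E5
  0x98E5 + 0xE145 = 0x17A2A → wrap carry → 0x7A2B
  0x7A2B + 0xC0F3 = 0x13B1E → wrap carry → 0x3B1F
  0x3B1F + 0x5617 = 0x09136
One's-complement sum = 0x9136.
Checksum = ~0x9136 & 0xFFFF = 0x6EC9.

6EC9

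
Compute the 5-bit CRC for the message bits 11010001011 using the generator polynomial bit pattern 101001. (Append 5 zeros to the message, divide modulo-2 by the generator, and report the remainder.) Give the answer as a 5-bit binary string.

Append 5 zeros: 1101000101100000. Divide by 101001 (XOR where the leading bit is 1):
  pos 0: 110100 XOR 101001 = 011101
  pos 1: 111010 XOR 101001 = 010011
  pos 2: 100111 XOR 101001 = 001110
  pos 4: 111001 XOR 101001 = 010000
  pos 5: 100001 XOR 101001 = 001000
  pos 7: 100000 XOR 101001 = 001001
  pos 9: 100100 XOR 101001 = 001101
Remainder (last 5 bits) = 11010. This is the CRC / FCS.

11010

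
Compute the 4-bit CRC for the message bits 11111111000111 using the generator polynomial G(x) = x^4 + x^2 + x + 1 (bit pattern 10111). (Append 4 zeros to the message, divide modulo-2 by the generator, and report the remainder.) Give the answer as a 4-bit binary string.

Append 4 zeros: 111111110001110000. Divide by 10111 (XOR where the leading bit is 1):
  pos 0: 11111 XOR 10111 = 01000
  pos 1: 10001 XOR 10111 = 00110
  pos 3: 11011 XOR 10111 = 01100
  pos 4: 11000 XOR 10111 = 01111
  pos 5: 11110 XOR 10111 = 01001
  pos 6: 10010 XOR 10111 = 00101
  pos 8: 10111 XOR 10111 = 00000
  pos 13: 10000 XOR 10111 = 00111
Remainder (last 4 bits) = 0111. This is the CRC / FCS.

0111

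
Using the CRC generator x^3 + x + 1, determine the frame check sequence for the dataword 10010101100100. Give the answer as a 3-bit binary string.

110

Append 3 zeros: 10010101100100000. Divide by 1011 (XOR where the leading bit is 1):
  pos 0: 1001 XOR 1011 = 0010
  pos 2: 1001 XOR 1011 = 0010
  pos 4: 1001 XOR 1011 = 0010
  pos 6: 1010 XOR 1011 = 0001
  pos 9: 1010 XOR 1011 = 0001
  pos 12: 1000 XOR 1011 = 0011
Remainder (last 3 bits) = 110. This is the CRC / FCS.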